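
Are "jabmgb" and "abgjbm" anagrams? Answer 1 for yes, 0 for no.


Strings: "jabmgb", "abgjbm"
Sorted first:  abbgjm
Sorted second: abbgjm
Sorted forms match => anagrams

1


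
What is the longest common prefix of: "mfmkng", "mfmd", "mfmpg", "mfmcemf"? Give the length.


Words: mfmkng, mfmd, mfmpg, mfmcemf
  Position 0: all 'm' => match
  Position 1: all 'f' => match
  Position 2: all 'm' => match
  Position 3: ('k', 'd', 'p', 'c') => mismatch, stop
LCP = "mfm" (length 3)

3


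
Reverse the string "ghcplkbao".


Input: ghcplkbao
Reading characters right to left:
  Position 8: 'o'
  Position 7: 'a'
  Position 6: 'b'
  Position 5: 'k'
  Position 4: 'l'
  Position 3: 'p'
  Position 2: 'c'
  Position 1: 'h'
  Position 0: 'g'
Reversed: oabklpchg

oabklpchg


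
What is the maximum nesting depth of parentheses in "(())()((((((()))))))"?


Input: "(())()((((((()))))))"
Tracking depth:
  Position 0 '(': depth becomes 1
  Position 1 '(': depth becomes 2
  Position 2 ')': depth becomes 1
  Position 3 ')': depth becomes 0
  Position 4 '(': depth becomes 1
  Position 5 ')': depth becomes 0
  Position 6 '(': depth becomes 1
  Position 7 '(': depth becomes 2
  Position 8 '(': depth becomes 3
  Position 9 '(': depth becomes 4
  Position 10 '(': depth becomes 5
  Position 11 '(': depth becomes 6
  Position 12 '(': depth becomes 7
  Position 13 ')': depth becomes 6
  Position 14 ')': depth becomes 5
  Position 15 ')': depth becomes 4
  Position 16 ')': depth becomes 3
  Position 17 ')': depth becomes 2
  Position 18 ')': depth becomes 1
  Position 19 ')': depth becomes 0
Maximum depth reached: 7

7


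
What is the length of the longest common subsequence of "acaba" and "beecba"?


LCS of "acaba" and "beecba"
DP table:
           b    e    e    c    b    a
      0    0    0    0    0    0    0
  a   0    0    0    0    0    0    1
  c   0    0    0    0    1    1    1
  a   0    0    0    0    1    1    2
  b   0    1    1    1    1    2    2
  a   0    1    1    1    1    2    3
LCS length = dp[5][6] = 3

3


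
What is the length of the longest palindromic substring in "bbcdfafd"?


Input: "bbcdfafd"
Checking substrings for palindromes:
  [3:8] "dfafd" (len 5) => palindrome
  [4:7] "faf" (len 3) => palindrome
  [0:2] "bb" (len 2) => palindrome
Longest palindromic substring: "dfafd" with length 5

5


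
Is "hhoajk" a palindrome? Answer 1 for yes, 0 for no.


Input: hhoajk
Reversed: kjaohh
  Compare pos 0 ('h') with pos 5 ('k'): MISMATCH
  Compare pos 1 ('h') with pos 4 ('j'): MISMATCH
  Compare pos 2 ('o') with pos 3 ('a'): MISMATCH
Result: not a palindrome

0


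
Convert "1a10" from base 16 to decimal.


Input: "1a10" in base 16
Positional expansion:
  Digit '1' (value 1) x 16^3 = 4096
  Digit 'a' (value 10) x 16^2 = 2560
  Digit '1' (value 1) x 16^1 = 16
  Digit '0' (value 0) x 16^0 = 0
Sum = 6672

6672


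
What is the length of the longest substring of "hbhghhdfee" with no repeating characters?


Input: "hbhghhdfee"
Sliding window (track last position of each char):
  Position 0 ('h'): window [0,0] length 1 -- new best
  Position 1 ('b'): window [0,1] length 2 -- new best
  Position 2 ('h'): repeat (last at 0), move window start to 1
  Position 2 ('h'): window [1,2] length 2
  Position 3 ('g'): window [1,3] length 3 -- new best
  Position 4 ('h'): repeat (last at 2), move window start to 3
  Position 4 ('h'): window [3,4] length 2
  Position 5 ('h'): repeat (last at 4), move window start to 5
  Position 5 ('h'): window [5,5] length 1
  Position 6 ('d'): window [5,6] length 2
  Position 7 ('f'): window [5,7] length 3
  Position 8 ('e'): window [5,8] length 4 -- new best
  Position 9 ('e'): repeat (last at 8), move window start to 9
  Position 9 ('e'): window [9,9] length 1
Longest substring with no repeats: "hdfe" with length 4

4


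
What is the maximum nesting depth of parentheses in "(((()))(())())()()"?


Input: "(((()))(())())()()"
Tracking depth:
  Position 0 '(': depth becomes 1
  Position 1 '(': depth becomes 2
  Position 2 '(': depth becomes 3
  Position 3 '(': depth becomes 4
  Position 4 ')': depth becomes 3
  Position 5 ')': depth becomes 2
  Position 6 ')': depth becomes 1
  Position 7 '(': depth becomes 2
  Position 8 '(': depth becomes 3
  Position 9 ')': depth becomes 2
  Position 10 ')': depth becomes 1
  Position 11 '(': depth becomes 2
  Position 12 ')': depth becomes 1
  Position 13 ')': depth becomes 0
  Position 14 '(': depth becomes 1
  Position 15 ')': depth becomes 0
  Position 16 '(': depth becomes 1
  Position 17 ')': depth becomes 0
Maximum depth reached: 4

4


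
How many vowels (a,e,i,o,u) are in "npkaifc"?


Input: npkaifc
Checking each character:
  'n' at position 0: consonant
  'p' at position 1: consonant
  'k' at position 2: consonant
  'a' at position 3: vowel (running total: 1)
  'i' at position 4: vowel (running total: 2)
  'f' at position 5: consonant
  'c' at position 6: consonant
Total vowels: 2

2


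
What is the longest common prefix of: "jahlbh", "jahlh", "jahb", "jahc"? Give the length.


Words: jahlbh, jahlh, jahb, jahc
  Position 0: all 'j' => match
  Position 1: all 'a' => match
  Position 2: all 'h' => match
  Position 3: ('l', 'l', 'b', 'c') => mismatch, stop
LCP = "jah" (length 3)

3


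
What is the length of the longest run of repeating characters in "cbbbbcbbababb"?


Input: "cbbbbcbbababb"
Scanning for longest run:
  Position 1 ('b'): new char, reset run to 1
  Position 2 ('b'): continues run of 'b', length=2
  Position 3 ('b'): continues run of 'b', length=3
  Position 4 ('b'): continues run of 'b', length=4
  Position 5 ('c'): new char, reset run to 1
  Position 6 ('b'): new char, reset run to 1
  Position 7 ('b'): continues run of 'b', length=2
  Position 8 ('a'): new char, reset run to 1
  Position 9 ('b'): new char, reset run to 1
  Position 10 ('a'): new char, reset run to 1
  Position 11 ('b'): new char, reset run to 1
  Position 12 ('b'): continues run of 'b', length=2
Longest run: 'b' with length 4

4


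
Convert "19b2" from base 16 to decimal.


Input: "19b2" in base 16
Positional expansion:
  Digit '1' (value 1) x 16^3 = 4096
  Digit '9' (value 9) x 16^2 = 2304
  Digit 'b' (value 11) x 16^1 = 176
  Digit '2' (value 2) x 16^0 = 2
Sum = 6578

6578


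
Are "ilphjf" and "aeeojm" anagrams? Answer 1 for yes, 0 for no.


Strings: "ilphjf", "aeeojm"
Sorted first:  fhijlp
Sorted second: aeejmo
Differ at position 0: 'f' vs 'a' => not anagrams

0


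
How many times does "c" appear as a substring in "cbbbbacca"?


Searching for "c" in "cbbbbacca"
Scanning each position:
  Position 0: "c" => MATCH
  Position 1: "b" => no
  Position 2: "b" => no
  Position 3: "b" => no
  Position 4: "b" => no
  Position 5: "a" => no
  Position 6: "c" => MATCH
  Position 7: "c" => MATCH
  Position 8: "a" => no
Total occurrences: 3

3


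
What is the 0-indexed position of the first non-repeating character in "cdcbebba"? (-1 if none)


Input: cdcbebba
Character frequencies:
  'a': 1
  'b': 3
  'c': 2
  'd': 1
  'e': 1
Scanning left to right for freq == 1:
  Position 0 ('c'): freq=2, skip
  Position 1 ('d'): unique! => answer = 1

1


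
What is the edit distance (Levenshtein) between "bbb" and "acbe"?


Computing edit distance: "bbb" -> "acbe"
DP table:
           a    c    b    e
      0    1    2    3    4
  b   1    1    2    2    3
  b   2    2    2    2    3
  b   3    3    3    2    3
Edit distance = dp[3][4] = 3

3


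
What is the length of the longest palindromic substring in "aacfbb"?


Input: "aacfbb"
Checking substrings for palindromes:
  [0:2] "aa" (len 2) => palindrome
  [4:6] "bb" (len 2) => palindrome
Longest palindromic substring: "aa" with length 2

2


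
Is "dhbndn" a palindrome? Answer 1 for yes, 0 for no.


Input: dhbndn
Reversed: ndnbhd
  Compare pos 0 ('d') with pos 5 ('n'): MISMATCH
  Compare pos 1 ('h') with pos 4 ('d'): MISMATCH
  Compare pos 2 ('b') with pos 3 ('n'): MISMATCH
Result: not a palindrome

0


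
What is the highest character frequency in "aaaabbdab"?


Input: aaaabbdab
Character counts:
  'a': 5
  'b': 3
  'd': 1
Maximum frequency: 5

5


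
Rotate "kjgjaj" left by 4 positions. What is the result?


Input: "kjgjaj", rotate left by 4
First 4 characters: "kjgj"
Remaining characters: "aj"
Concatenate remaining + first: "aj" + "kjgj" = "ajkjgj"

ajkjgj


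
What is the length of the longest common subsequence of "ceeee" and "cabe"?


LCS of "ceeee" and "cabe"
DP table:
           c    a    b    e
      0    0    0    0    0
  c   0    1    1    1    1
  e   0    1    1    1    2
  e   0    1    1    1    2
  e   0    1    1    1    2
  e   0    1    1    1    2
LCS length = dp[5][4] = 2

2


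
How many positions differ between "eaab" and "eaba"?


Comparing "eaab" and "eaba" position by position:
  Position 0: 'e' vs 'e' => same
  Position 1: 'a' vs 'a' => same
  Position 2: 'a' vs 'b' => DIFFER
  Position 3: 'b' vs 'a' => DIFFER
Positions that differ: 2

2


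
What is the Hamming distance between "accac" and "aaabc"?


Comparing "accac" and "aaabc" position by position:
  Position 0: 'a' vs 'a' => same
  Position 1: 'c' vs 'a' => differ
  Position 2: 'c' vs 'a' => differ
  Position 3: 'a' vs 'b' => differ
  Position 4: 'c' vs 'c' => same
Total differences (Hamming distance): 3

3


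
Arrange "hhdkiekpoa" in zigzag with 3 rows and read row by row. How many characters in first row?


Zigzag "hhdkiekpoa" into 3 rows:
Placing characters:
  'h' => row 0
  'h' => row 1
  'd' => row 2
  'k' => row 1
  'i' => row 0
  'e' => row 1
  'k' => row 2
  'p' => row 1
  'o' => row 0
  'a' => row 1
Rows:
  Row 0: "hio"
  Row 1: "hkepa"
  Row 2: "dk"
First row length: 3

3


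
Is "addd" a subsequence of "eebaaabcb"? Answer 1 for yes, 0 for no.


Check if "addd" is a subsequence of "eebaaabcb"
Greedy scan:
  Position 0 ('e'): no match needed
  Position 1 ('e'): no match needed
  Position 2 ('b'): no match needed
  Position 3 ('a'): matches sub[0] = 'a'
  Position 4 ('a'): no match needed
  Position 5 ('a'): no match needed
  Position 6 ('b'): no match needed
  Position 7 ('c'): no match needed
  Position 8 ('b'): no match needed
Only matched 1/4 characters => not a subsequence

0


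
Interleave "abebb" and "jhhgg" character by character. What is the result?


Interleaving "abebb" and "jhhgg":
  Position 0: 'a' from first, 'j' from second => "aj"
  Position 1: 'b' from first, 'h' from second => "bh"
  Position 2: 'e' from first, 'h' from second => "eh"
  Position 3: 'b' from first, 'g' from second => "bg"
  Position 4: 'b' from first, 'g' from second => "bg"
Result: ajbhehbgbg

ajbhehbgbg


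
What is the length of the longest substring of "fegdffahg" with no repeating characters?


Input: "fegdffahg"
Sliding window (track last position of each char):
  Position 0 ('f'): window [0,0] length 1 -- new best
  Position 1 ('e'): window [0,1] length 2 -- new best
  Position 2 ('g'): window [0,2] length 3 -- new best
  Position 3 ('d'): window [0,3] length 4 -- new best
  Position 4 ('f'): repeat (last at 0), move window start to 1
  Position 4 ('f'): window [1,4] length 4
  Position 5 ('f'): repeat (last at 4), move window start to 5
  Position 5 ('f'): window [5,5] length 1
  Position 6 ('a'): window [5,6] length 2
  Position 7 ('h'): window [5,7] length 3
  Position 8 ('g'): window [5,8] length 4
Longest substring with no repeats: "fegd" with length 4

4


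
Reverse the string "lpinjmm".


Input: lpinjmm
Reading characters right to left:
  Position 6: 'm'
  Position 5: 'm'
  Position 4: 'j'
  Position 3: 'n'
  Position 2: 'i'
  Position 1: 'p'
  Position 0: 'l'
Reversed: mmjnipl

mmjnipl


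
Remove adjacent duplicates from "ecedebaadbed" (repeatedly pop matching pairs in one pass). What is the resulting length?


Input: ecedebaadbed
Stack-based adjacent duplicate removal:
  Read 'e': push. Stack: e
  Read 'c': push. Stack: ec
  Read 'e': push. Stack: ece
  Read 'd': push. Stack: eced
  Read 'e': push. Stack: ecede
  Read 'b': push. Stack: ecedeb
  Read 'a': push. Stack: ecedeba
  Read 'a': matches stack top 'a' => pop. Stack: ecedeb
  Read 'd': push. Stack: ecedebd
  Read 'b': push. Stack: ecedebdb
  Read 'e': push. Stack: ecedebdbe
  Read 'd': push. Stack: ecedebdbed
Final stack: "ecedebdbed" (length 10)

10


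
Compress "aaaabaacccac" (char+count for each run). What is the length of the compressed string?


Input: aaaabaacccac
Runs:
  'a' x 4 => "a4"
  'b' x 1 => "b1"
  'a' x 2 => "a2"
  'c' x 3 => "c3"
  'a' x 1 => "a1"
  'c' x 1 => "c1"
Compressed: "a4b1a2c3a1c1"
Compressed length: 12

12


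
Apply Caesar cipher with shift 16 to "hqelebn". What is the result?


Caesar cipher: shift "hqelebn" by 16
  'h' (pos 7) + 16 = pos 23 = 'x'
  'q' (pos 16) + 16 = pos 6 = 'g'
  'e' (pos 4) + 16 = pos 20 = 'u'
  'l' (pos 11) + 16 = pos 1 = 'b'
  'e' (pos 4) + 16 = pos 20 = 'u'
  'b' (pos 1) + 16 = pos 17 = 'r'
  'n' (pos 13) + 16 = pos 3 = 'd'
Result: xguburd

xguburd


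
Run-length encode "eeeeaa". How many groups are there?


Input: eeeeaa
Scanning for consecutive runs:
  Group 1: 'e' x 4 (positions 0-3)
  Group 2: 'a' x 2 (positions 4-5)
Total groups: 2

2


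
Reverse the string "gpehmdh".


Input: gpehmdh
Reading characters right to left:
  Position 6: 'h'
  Position 5: 'd'
  Position 4: 'm'
  Position 3: 'h'
  Position 2: 'e'
  Position 1: 'p'
  Position 0: 'g'
Reversed: hdmhepg

hdmhepg


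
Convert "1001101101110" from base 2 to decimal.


Input: "1001101101110" in base 2
Positional expansion:
  Digit '1' (value 1) x 2^12 = 4096
  Digit '0' (value 0) x 2^11 = 0
  Digit '0' (value 0) x 2^10 = 0
  Digit '1' (value 1) x 2^9 = 512
  Digit '1' (value 1) x 2^8 = 256
  Digit '0' (value 0) x 2^7 = 0
  Digit '1' (value 1) x 2^6 = 64
  Digit '1' (value 1) x 2^5 = 32
  Digit '0' (value 0) x 2^4 = 0
  Digit '1' (value 1) x 2^3 = 8
  Digit '1' (value 1) x 2^2 = 4
  Digit '1' (value 1) x 2^1 = 2
  Digit '0' (value 0) x 2^0 = 0
Sum = 4974

4974


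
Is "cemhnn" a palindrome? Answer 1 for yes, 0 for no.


Input: cemhnn
Reversed: nnhmec
  Compare pos 0 ('c') with pos 5 ('n'): MISMATCH
  Compare pos 1 ('e') with pos 4 ('n'): MISMATCH
  Compare pos 2 ('m') with pos 3 ('h'): MISMATCH
Result: not a palindrome

0


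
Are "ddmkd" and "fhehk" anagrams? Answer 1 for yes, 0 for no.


Strings: "ddmkd", "fhehk"
Sorted first:  dddkm
Sorted second: efhhk
Differ at position 0: 'd' vs 'e' => not anagrams

0


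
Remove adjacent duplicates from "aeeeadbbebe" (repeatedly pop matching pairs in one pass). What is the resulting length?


Input: aeeeadbbebe
Stack-based adjacent duplicate removal:
  Read 'a': push. Stack: a
  Read 'e': push. Stack: ae
  Read 'e': matches stack top 'e' => pop. Stack: a
  Read 'e': push. Stack: ae
  Read 'a': push. Stack: aea
  Read 'd': push. Stack: aead
  Read 'b': push. Stack: aeadb
  Read 'b': matches stack top 'b' => pop. Stack: aead
  Read 'e': push. Stack: aeade
  Read 'b': push. Stack: aeadeb
  Read 'e': push. Stack: aeadebe
Final stack: "aeadebe" (length 7)

7


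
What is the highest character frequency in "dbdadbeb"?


Input: dbdadbeb
Character counts:
  'a': 1
  'b': 3
  'd': 3
  'e': 1
Maximum frequency: 3

3


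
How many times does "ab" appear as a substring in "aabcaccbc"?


Searching for "ab" in "aabcaccbc"
Scanning each position:
  Position 0: "aa" => no
  Position 1: "ab" => MATCH
  Position 2: "bc" => no
  Position 3: "ca" => no
  Position 4: "ac" => no
  Position 5: "cc" => no
  Position 6: "cb" => no
  Position 7: "bc" => no
Total occurrences: 1

1


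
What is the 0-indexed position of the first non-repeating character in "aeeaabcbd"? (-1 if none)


Input: aeeaabcbd
Character frequencies:
  'a': 3
  'b': 2
  'c': 1
  'd': 1
  'e': 2
Scanning left to right for freq == 1:
  Position 0 ('a'): freq=3, skip
  Position 1 ('e'): freq=2, skip
  Position 2 ('e'): freq=2, skip
  Position 3 ('a'): freq=3, skip
  Position 4 ('a'): freq=3, skip
  Position 5 ('b'): freq=2, skip
  Position 6 ('c'): unique! => answer = 6

6


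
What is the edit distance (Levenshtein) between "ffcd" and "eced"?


Computing edit distance: "ffcd" -> "eced"
DP table:
           e    c    e    d
      0    1    2    3    4
  f   1    1    2    3    4
  f   2    2    2    3    4
  c   3    3    2    3    4
  d   4    4    3    3    3
Edit distance = dp[4][4] = 3

3


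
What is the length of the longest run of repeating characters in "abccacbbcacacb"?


Input: "abccacbbcacacb"
Scanning for longest run:
  Position 1 ('b'): new char, reset run to 1
  Position 2 ('c'): new char, reset run to 1
  Position 3 ('c'): continues run of 'c', length=2
  Position 4 ('a'): new char, reset run to 1
  Position 5 ('c'): new char, reset run to 1
  Position 6 ('b'): new char, reset run to 1
  Position 7 ('b'): continues run of 'b', length=2
  Position 8 ('c'): new char, reset run to 1
  Position 9 ('a'): new char, reset run to 1
  Position 10 ('c'): new char, reset run to 1
  Position 11 ('a'): new char, reset run to 1
  Position 12 ('c'): new char, reset run to 1
  Position 13 ('b'): new char, reset run to 1
Longest run: 'c' with length 2

2


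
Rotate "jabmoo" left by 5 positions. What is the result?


Input: "jabmoo", rotate left by 5
First 5 characters: "jabmo"
Remaining characters: "o"
Concatenate remaining + first: "o" + "jabmo" = "ojabmo"

ojabmo


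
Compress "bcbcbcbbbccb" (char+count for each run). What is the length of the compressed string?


Input: bcbcbcbbbccb
Runs:
  'b' x 1 => "b1"
  'c' x 1 => "c1"
  'b' x 1 => "b1"
  'c' x 1 => "c1"
  'b' x 1 => "b1"
  'c' x 1 => "c1"
  'b' x 3 => "b3"
  'c' x 2 => "c2"
  'b' x 1 => "b1"
Compressed: "b1c1b1c1b1c1b3c2b1"
Compressed length: 18

18


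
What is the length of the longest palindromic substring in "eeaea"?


Input: "eeaea"
Checking substrings for palindromes:
  [1:4] "eae" (len 3) => palindrome
  [2:5] "aea" (len 3) => palindrome
  [0:2] "ee" (len 2) => palindrome
Longest palindromic substring: "eae" with length 3

3


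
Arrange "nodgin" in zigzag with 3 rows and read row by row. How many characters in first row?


Zigzag "nodgin" into 3 rows:
Placing characters:
  'n' => row 0
  'o' => row 1
  'd' => row 2
  'g' => row 1
  'i' => row 0
  'n' => row 1
Rows:
  Row 0: "ni"
  Row 1: "ogn"
  Row 2: "d"
First row length: 2

2


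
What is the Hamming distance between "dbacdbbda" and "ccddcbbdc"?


Comparing "dbacdbbda" and "ccddcbbdc" position by position:
  Position 0: 'd' vs 'c' => differ
  Position 1: 'b' vs 'c' => differ
  Position 2: 'a' vs 'd' => differ
  Position 3: 'c' vs 'd' => differ
  Position 4: 'd' vs 'c' => differ
  Position 5: 'b' vs 'b' => same
  Position 6: 'b' vs 'b' => same
  Position 7: 'd' vs 'd' => same
  Position 8: 'a' vs 'c' => differ
Total differences (Hamming distance): 6

6


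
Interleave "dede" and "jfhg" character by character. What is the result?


Interleaving "dede" and "jfhg":
  Position 0: 'd' from first, 'j' from second => "dj"
  Position 1: 'e' from first, 'f' from second => "ef"
  Position 2: 'd' from first, 'h' from second => "dh"
  Position 3: 'e' from first, 'g' from second => "eg"
Result: djefdheg

djefdheg


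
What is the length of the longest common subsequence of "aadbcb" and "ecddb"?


LCS of "aadbcb" and "ecddb"
DP table:
           e    c    d    d    b
      0    0    0    0    0    0
  a   0    0    0    0    0    0
  a   0    0    0    0    0    0
  d   0    0    0    1    1    1
  b   0    0    0    1    1    2
  c   0    0    1    1    1    2
  b   0    0    1    1    1    2
LCS length = dp[6][5] = 2

2


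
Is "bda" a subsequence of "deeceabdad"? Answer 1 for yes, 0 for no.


Check if "bda" is a subsequence of "deeceabdad"
Greedy scan:
  Position 0 ('d'): no match needed
  Position 1 ('e'): no match needed
  Position 2 ('e'): no match needed
  Position 3 ('c'): no match needed
  Position 4 ('e'): no match needed
  Position 5 ('a'): no match needed
  Position 6 ('b'): matches sub[0] = 'b'
  Position 7 ('d'): matches sub[1] = 'd'
  Position 8 ('a'): matches sub[2] = 'a'
  Position 9 ('d'): no match needed
All 3 characters matched => is a subsequence

1


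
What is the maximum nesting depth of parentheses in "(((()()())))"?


Input: "(((()()())))"
Tracking depth:
  Position 0 '(': depth becomes 1
  Position 1 '(': depth becomes 2
  Position 2 '(': depth becomes 3
  Position 3 '(': depth becomes 4
  Position 4 ')': depth becomes 3
  Position 5 '(': depth becomes 4
  Position 6 ')': depth becomes 3
  Position 7 '(': depth becomes 4
  Position 8 ')': depth becomes 3
  Position 9 ')': depth becomes 2
  Position 10 ')': depth becomes 1
  Position 11 ')': depth becomes 0
Maximum depth reached: 4

4


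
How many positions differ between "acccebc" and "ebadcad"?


Comparing "acccebc" and "ebadcad" position by position:
  Position 0: 'a' vs 'e' => DIFFER
  Position 1: 'c' vs 'b' => DIFFER
  Position 2: 'c' vs 'a' => DIFFER
  Position 3: 'c' vs 'd' => DIFFER
  Position 4: 'e' vs 'c' => DIFFER
  Position 5: 'b' vs 'a' => DIFFER
  Position 6: 'c' vs 'd' => DIFFER
Positions that differ: 7

7


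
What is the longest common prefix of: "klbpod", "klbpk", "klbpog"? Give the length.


Words: klbpod, klbpk, klbpog
  Position 0: all 'k' => match
  Position 1: all 'l' => match
  Position 2: all 'b' => match
  Position 3: all 'p' => match
  Position 4: ('o', 'k', 'o') => mismatch, stop
LCP = "klbp" (length 4)

4


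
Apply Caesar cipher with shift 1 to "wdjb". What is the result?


Caesar cipher: shift "wdjb" by 1
  'w' (pos 22) + 1 = pos 23 = 'x'
  'd' (pos 3) + 1 = pos 4 = 'e'
  'j' (pos 9) + 1 = pos 10 = 'k'
  'b' (pos 1) + 1 = pos 2 = 'c'
Result: xekc

xekc


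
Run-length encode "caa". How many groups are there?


Input: caa
Scanning for consecutive runs:
  Group 1: 'c' x 1 (positions 0-0)
  Group 2: 'a' x 2 (positions 1-2)
Total groups: 2

2


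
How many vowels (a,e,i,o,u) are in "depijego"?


Input: depijego
Checking each character:
  'd' at position 0: consonant
  'e' at position 1: vowel (running total: 1)
  'p' at position 2: consonant
  'i' at position 3: vowel (running total: 2)
  'j' at position 4: consonant
  'e' at position 5: vowel (running total: 3)
  'g' at position 6: consonant
  'o' at position 7: vowel (running total: 4)
Total vowels: 4

4


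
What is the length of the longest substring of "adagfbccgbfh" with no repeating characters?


Input: "adagfbccgbfh"
Sliding window (track last position of each char):
  Position 0 ('a'): window [0,0] length 1 -- new best
  Position 1 ('d'): window [0,1] length 2 -- new best
  Position 2 ('a'): repeat (last at 0), move window start to 1
  Position 2 ('a'): window [1,2] length 2
  Position 3 ('g'): window [1,3] length 3 -- new best
  Position 4 ('f'): window [1,4] length 4 -- new best
  Position 5 ('b'): window [1,5] length 5 -- new best
  Position 6 ('c'): window [1,6] length 6 -- new best
  Position 7 ('c'): repeat (last at 6), move window start to 7
  Position 7 ('c'): window [7,7] length 1
  Position 8 ('g'): window [7,8] length 2
  Position 9 ('b'): window [7,9] length 3
  Position 10 ('f'): window [7,10] length 4
  Position 11 ('h'): window [7,11] length 5
Longest substring with no repeats: "dagfbc" with length 6

6


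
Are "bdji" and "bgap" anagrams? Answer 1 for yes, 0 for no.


Strings: "bdji", "bgap"
Sorted first:  bdij
Sorted second: abgp
Differ at position 0: 'b' vs 'a' => not anagrams

0


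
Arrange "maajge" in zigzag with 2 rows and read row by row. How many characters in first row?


Zigzag "maajge" into 2 rows:
Placing characters:
  'm' => row 0
  'a' => row 1
  'a' => row 0
  'j' => row 1
  'g' => row 0
  'e' => row 1
Rows:
  Row 0: "mag"
  Row 1: "aje"
First row length: 3

3


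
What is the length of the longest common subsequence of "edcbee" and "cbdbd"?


LCS of "edcbee" and "cbdbd"
DP table:
           c    b    d    b    d
      0    0    0    0    0    0
  e   0    0    0    0    0    0
  d   0    0    0    1    1    1
  c   0    1    1    1    1    1
  b   0    1    2    2    2    2
  e   0    1    2    2    2    2
  e   0    1    2    2    2    2
LCS length = dp[6][5] = 2

2


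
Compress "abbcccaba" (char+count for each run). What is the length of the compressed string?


Input: abbcccaba
Runs:
  'a' x 1 => "a1"
  'b' x 2 => "b2"
  'c' x 3 => "c3"
  'a' x 1 => "a1"
  'b' x 1 => "b1"
  'a' x 1 => "a1"
Compressed: "a1b2c3a1b1a1"
Compressed length: 12

12


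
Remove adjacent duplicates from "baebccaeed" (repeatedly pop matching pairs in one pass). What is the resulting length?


Input: baebccaeed
Stack-based adjacent duplicate removal:
  Read 'b': push. Stack: b
  Read 'a': push. Stack: ba
  Read 'e': push. Stack: bae
  Read 'b': push. Stack: baeb
  Read 'c': push. Stack: baebc
  Read 'c': matches stack top 'c' => pop. Stack: baeb
  Read 'a': push. Stack: baeba
  Read 'e': push. Stack: baebae
  Read 'e': matches stack top 'e' => pop. Stack: baeba
  Read 'd': push. Stack: baebad
Final stack: "baebad" (length 6)

6


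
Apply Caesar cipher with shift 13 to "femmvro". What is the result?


Caesar cipher: shift "femmvro" by 13
  'f' (pos 5) + 13 = pos 18 = 's'
  'e' (pos 4) + 13 = pos 17 = 'r'
  'm' (pos 12) + 13 = pos 25 = 'z'
  'm' (pos 12) + 13 = pos 25 = 'z'
  'v' (pos 21) + 13 = pos 8 = 'i'
  'r' (pos 17) + 13 = pos 4 = 'e'
  'o' (pos 14) + 13 = pos 1 = 'b'
Result: srzzieb

srzzieb


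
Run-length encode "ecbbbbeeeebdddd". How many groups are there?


Input: ecbbbbeeeebdddd
Scanning for consecutive runs:
  Group 1: 'e' x 1 (positions 0-0)
  Group 2: 'c' x 1 (positions 1-1)
  Group 3: 'b' x 4 (positions 2-5)
  Group 4: 'e' x 4 (positions 6-9)
  Group 5: 'b' x 1 (positions 10-10)
  Group 6: 'd' x 4 (positions 11-14)
Total groups: 6

6


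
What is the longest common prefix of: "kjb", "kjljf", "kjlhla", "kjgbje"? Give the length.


Words: kjb, kjljf, kjlhla, kjgbje
  Position 0: all 'k' => match
  Position 1: all 'j' => match
  Position 2: ('b', 'l', 'l', 'g') => mismatch, stop
LCP = "kj" (length 2)

2


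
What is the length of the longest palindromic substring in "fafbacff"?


Input: "fafbacff"
Checking substrings for palindromes:
  [0:3] "faf" (len 3) => palindrome
  [6:8] "ff" (len 2) => palindrome
Longest palindromic substring: "faf" with length 3

3


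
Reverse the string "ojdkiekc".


Input: ojdkiekc
Reading characters right to left:
  Position 7: 'c'
  Position 6: 'k'
  Position 5: 'e'
  Position 4: 'i'
  Position 3: 'k'
  Position 2: 'd'
  Position 1: 'j'
  Position 0: 'o'
Reversed: ckeikdjo

ckeikdjo


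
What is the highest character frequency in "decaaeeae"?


Input: decaaeeae
Character counts:
  'a': 3
  'c': 1
  'd': 1
  'e': 4
Maximum frequency: 4

4


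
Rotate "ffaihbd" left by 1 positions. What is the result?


Input: "ffaihbd", rotate left by 1
First 1 characters: "f"
Remaining characters: "faihbd"
Concatenate remaining + first: "faihbd" + "f" = "faihbdf"

faihbdf


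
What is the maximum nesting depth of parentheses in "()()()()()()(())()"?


Input: "()()()()()()(())()"
Tracking depth:
  Position 0 '(': depth becomes 1
  Position 1 ')': depth becomes 0
  Position 2 '(': depth becomes 1
  Position 3 ')': depth becomes 0
  Position 4 '(': depth becomes 1
  Position 5 ')': depth becomes 0
  Position 6 '(': depth becomes 1
  Position 7 ')': depth becomes 0
  Position 8 '(': depth becomes 1
  Position 9 ')': depth becomes 0
  Position 10 '(': depth becomes 1
  Position 11 ')': depth becomes 0
  Position 12 '(': depth becomes 1
  Position 13 '(': depth becomes 2
  Position 14 ')': depth becomes 1
  Position 15 ')': depth becomes 0
  Position 16 '(': depth becomes 1
  Position 17 ')': depth becomes 0
Maximum depth reached: 2

2


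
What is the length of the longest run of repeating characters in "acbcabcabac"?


Input: "acbcabcabac"
Scanning for longest run:
  Position 1 ('c'): new char, reset run to 1
  Position 2 ('b'): new char, reset run to 1
  Position 3 ('c'): new char, reset run to 1
  Position 4 ('a'): new char, reset run to 1
  Position 5 ('b'): new char, reset run to 1
  Position 6 ('c'): new char, reset run to 1
  Position 7 ('a'): new char, reset run to 1
  Position 8 ('b'): new char, reset run to 1
  Position 9 ('a'): new char, reset run to 1
  Position 10 ('c'): new char, reset run to 1
Longest run: 'a' with length 1

1


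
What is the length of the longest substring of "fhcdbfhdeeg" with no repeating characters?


Input: "fhcdbfhdeeg"
Sliding window (track last position of each char):
  Position 0 ('f'): window [0,0] length 1 -- new best
  Position 1 ('h'): window [0,1] length 2 -- new best
  Position 2 ('c'): window [0,2] length 3 -- new best
  Position 3 ('d'): window [0,3] length 4 -- new best
  Position 4 ('b'): window [0,4] length 5 -- new best
  Position 5 ('f'): repeat (last at 0), move window start to 1
  Position 5 ('f'): window [1,5] length 5
  Position 6 ('h'): repeat (last at 1), move window start to 2
  Position 6 ('h'): window [2,6] length 5
  Position 7 ('d'): repeat (last at 3), move window start to 4
  Position 7 ('d'): window [4,7] length 4
  Position 8 ('e'): window [4,8] length 5
  Position 9 ('e'): repeat (last at 8), move window start to 9
  Position 9 ('e'): window [9,9] length 1
  Position 10 ('g'): window [9,10] length 2
Longest substring with no repeats: "fhcdb" with length 5

5


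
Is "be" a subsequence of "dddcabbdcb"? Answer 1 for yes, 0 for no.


Check if "be" is a subsequence of "dddcabbdcb"
Greedy scan:
  Position 0 ('d'): no match needed
  Position 1 ('d'): no match needed
  Position 2 ('d'): no match needed
  Position 3 ('c'): no match needed
  Position 4 ('a'): no match needed
  Position 5 ('b'): matches sub[0] = 'b'
  Position 6 ('b'): no match needed
  Position 7 ('d'): no match needed
  Position 8 ('c'): no match needed
  Position 9 ('b'): no match needed
Only matched 1/2 characters => not a subsequence

0


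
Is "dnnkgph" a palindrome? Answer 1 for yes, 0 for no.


Input: dnnkgph
Reversed: hpgknnd
  Compare pos 0 ('d') with pos 6 ('h'): MISMATCH
  Compare pos 1 ('n') with pos 5 ('p'): MISMATCH
  Compare pos 2 ('n') with pos 4 ('g'): MISMATCH
Result: not a palindrome

0


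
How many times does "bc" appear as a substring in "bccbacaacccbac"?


Searching for "bc" in "bccbacaacccbac"
Scanning each position:
  Position 0: "bc" => MATCH
  Position 1: "cc" => no
  Position 2: "cb" => no
  Position 3: "ba" => no
  Position 4: "ac" => no
  Position 5: "ca" => no
  Position 6: "aa" => no
  Position 7: "ac" => no
  Position 8: "cc" => no
  Position 9: "cc" => no
  Position 10: "cb" => no
  Position 11: "ba" => no
  Position 12: "ac" => no
Total occurrences: 1

1


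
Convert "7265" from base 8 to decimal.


Input: "7265" in base 8
Positional expansion:
  Digit '7' (value 7) x 8^3 = 3584
  Digit '2' (value 2) x 8^2 = 128
  Digit '6' (value 6) x 8^1 = 48
  Digit '5' (value 5) x 8^0 = 5
Sum = 3765

3765


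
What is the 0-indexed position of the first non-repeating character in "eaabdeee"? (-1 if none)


Input: eaabdeee
Character frequencies:
  'a': 2
  'b': 1
  'd': 1
  'e': 4
Scanning left to right for freq == 1:
  Position 0 ('e'): freq=4, skip
  Position 1 ('a'): freq=2, skip
  Position 2 ('a'): freq=2, skip
  Position 3 ('b'): unique! => answer = 3

3


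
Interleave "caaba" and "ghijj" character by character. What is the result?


Interleaving "caaba" and "ghijj":
  Position 0: 'c' from first, 'g' from second => "cg"
  Position 1: 'a' from first, 'h' from second => "ah"
  Position 2: 'a' from first, 'i' from second => "ai"
  Position 3: 'b' from first, 'j' from second => "bj"
  Position 4: 'a' from first, 'j' from second => "aj"
Result: cgahaibjaj

cgahaibjaj


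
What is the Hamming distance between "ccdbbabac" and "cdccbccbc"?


Comparing "ccdbbabac" and "cdccbccbc" position by position:
  Position 0: 'c' vs 'c' => same
  Position 1: 'c' vs 'd' => differ
  Position 2: 'd' vs 'c' => differ
  Position 3: 'b' vs 'c' => differ
  Position 4: 'b' vs 'b' => same
  Position 5: 'a' vs 'c' => differ
  Position 6: 'b' vs 'c' => differ
  Position 7: 'a' vs 'b' => differ
  Position 8: 'c' vs 'c' => same
Total differences (Hamming distance): 6

6


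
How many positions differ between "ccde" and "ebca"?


Comparing "ccde" and "ebca" position by position:
  Position 0: 'c' vs 'e' => DIFFER
  Position 1: 'c' vs 'b' => DIFFER
  Position 2: 'd' vs 'c' => DIFFER
  Position 3: 'e' vs 'a' => DIFFER
Positions that differ: 4

4


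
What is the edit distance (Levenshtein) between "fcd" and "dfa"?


Computing edit distance: "fcd" -> "dfa"
DP table:
           d    f    a
      0    1    2    3
  f   1    1    1    2
  c   2    2    2    2
  d   3    2    3    3
Edit distance = dp[3][3] = 3

3


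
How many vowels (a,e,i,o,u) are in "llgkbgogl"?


Input: llgkbgogl
Checking each character:
  'l' at position 0: consonant
  'l' at position 1: consonant
  'g' at position 2: consonant
  'k' at position 3: consonant
  'b' at position 4: consonant
  'g' at position 5: consonant
  'o' at position 6: vowel (running total: 1)
  'g' at position 7: consonant
  'l' at position 8: consonant
Total vowels: 1

1


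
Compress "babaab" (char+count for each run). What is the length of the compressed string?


Input: babaab
Runs:
  'b' x 1 => "b1"
  'a' x 1 => "a1"
  'b' x 1 => "b1"
  'a' x 2 => "a2"
  'b' x 1 => "b1"
Compressed: "b1a1b1a2b1"
Compressed length: 10

10


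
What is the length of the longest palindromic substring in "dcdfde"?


Input: "dcdfde"
Checking substrings for palindromes:
  [0:3] "dcd" (len 3) => palindrome
  [2:5] "dfd" (len 3) => palindrome
Longest palindromic substring: "dcd" with length 3

3


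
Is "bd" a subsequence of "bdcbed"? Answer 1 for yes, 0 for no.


Check if "bd" is a subsequence of "bdcbed"
Greedy scan:
  Position 0 ('b'): matches sub[0] = 'b'
  Position 1 ('d'): matches sub[1] = 'd'
  Position 2 ('c'): no match needed
  Position 3 ('b'): no match needed
  Position 4 ('e'): no match needed
  Position 5 ('d'): no match needed
All 2 characters matched => is a subsequence

1


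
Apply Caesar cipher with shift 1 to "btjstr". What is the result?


Caesar cipher: shift "btjstr" by 1
  'b' (pos 1) + 1 = pos 2 = 'c'
  't' (pos 19) + 1 = pos 20 = 'u'
  'j' (pos 9) + 1 = pos 10 = 'k'
  's' (pos 18) + 1 = pos 19 = 't'
  't' (pos 19) + 1 = pos 20 = 'u'
  'r' (pos 17) + 1 = pos 18 = 's'
Result: cuktus

cuktus


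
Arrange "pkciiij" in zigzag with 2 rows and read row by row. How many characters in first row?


Zigzag "pkciiij" into 2 rows:
Placing characters:
  'p' => row 0
  'k' => row 1
  'c' => row 0
  'i' => row 1
  'i' => row 0
  'i' => row 1
  'j' => row 0
Rows:
  Row 0: "pcij"
  Row 1: "kii"
First row length: 4

4


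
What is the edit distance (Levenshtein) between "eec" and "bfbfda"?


Computing edit distance: "eec" -> "bfbfda"
DP table:
           b    f    b    f    d    a
      0    1    2    3    4    5    6
  e   1    1    2    3    4    5    6
  e   2    2    2    3    4    5    6
  c   3    3    3    3    4    5    6
Edit distance = dp[3][6] = 6

6


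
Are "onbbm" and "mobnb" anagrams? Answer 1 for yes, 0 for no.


Strings: "onbbm", "mobnb"
Sorted first:  bbmno
Sorted second: bbmno
Sorted forms match => anagrams

1


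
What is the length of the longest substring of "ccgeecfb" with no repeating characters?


Input: "ccgeecfb"
Sliding window (track last position of each char):
  Position 0 ('c'): window [0,0] length 1 -- new best
  Position 1 ('c'): repeat (last at 0), move window start to 1
  Position 1 ('c'): window [1,1] length 1
  Position 2 ('g'): window [1,2] length 2 -- new best
  Position 3 ('e'): window [1,3] length 3 -- new best
  Position 4 ('e'): repeat (last at 3), move window start to 4
  Position 4 ('e'): window [4,4] length 1
  Position 5 ('c'): window [4,5] length 2
  Position 6 ('f'): window [4,6] length 3
  Position 7 ('b'): window [4,7] length 4 -- new best
Longest substring with no repeats: "ecfb" with length 4

4


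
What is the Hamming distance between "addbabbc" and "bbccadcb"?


Comparing "addbabbc" and "bbccadcb" position by position:
  Position 0: 'a' vs 'b' => differ
  Position 1: 'd' vs 'b' => differ
  Position 2: 'd' vs 'c' => differ
  Position 3: 'b' vs 'c' => differ
  Position 4: 'a' vs 'a' => same
  Position 5: 'b' vs 'd' => differ
  Position 6: 'b' vs 'c' => differ
  Position 7: 'c' vs 'b' => differ
Total differences (Hamming distance): 7

7


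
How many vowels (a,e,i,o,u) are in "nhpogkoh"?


Input: nhpogkoh
Checking each character:
  'n' at position 0: consonant
  'h' at position 1: consonant
  'p' at position 2: consonant
  'o' at position 3: vowel (running total: 1)
  'g' at position 4: consonant
  'k' at position 5: consonant
  'o' at position 6: vowel (running total: 2)
  'h' at position 7: consonant
Total vowels: 2

2


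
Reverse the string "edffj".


Input: edffj
Reading characters right to left:
  Position 4: 'j'
  Position 3: 'f'
  Position 2: 'f'
  Position 1: 'd'
  Position 0: 'e'
Reversed: jffde

jffde


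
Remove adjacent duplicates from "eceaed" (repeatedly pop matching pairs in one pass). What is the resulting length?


Input: eceaed
Stack-based adjacent duplicate removal:
  Read 'e': push. Stack: e
  Read 'c': push. Stack: ec
  Read 'e': push. Stack: ece
  Read 'a': push. Stack: ecea
  Read 'e': push. Stack: eceae
  Read 'd': push. Stack: eceaed
Final stack: "eceaed" (length 6)

6


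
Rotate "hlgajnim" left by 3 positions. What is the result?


Input: "hlgajnim", rotate left by 3
First 3 characters: "hlg"
Remaining characters: "ajnim"
Concatenate remaining + first: "ajnim" + "hlg" = "ajnimhlg"

ajnimhlg


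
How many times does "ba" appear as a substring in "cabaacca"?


Searching for "ba" in "cabaacca"
Scanning each position:
  Position 0: "ca" => no
  Position 1: "ab" => no
  Position 2: "ba" => MATCH
  Position 3: "aa" => no
  Position 4: "ac" => no
  Position 5: "cc" => no
  Position 6: "ca" => no
Total occurrences: 1

1


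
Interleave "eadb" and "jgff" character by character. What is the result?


Interleaving "eadb" and "jgff":
  Position 0: 'e' from first, 'j' from second => "ej"
  Position 1: 'a' from first, 'g' from second => "ag"
  Position 2: 'd' from first, 'f' from second => "df"
  Position 3: 'b' from first, 'f' from second => "bf"
Result: ejagdfbf

ejagdfbf


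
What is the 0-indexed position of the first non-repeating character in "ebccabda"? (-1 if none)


Input: ebccabda
Character frequencies:
  'a': 2
  'b': 2
  'c': 2
  'd': 1
  'e': 1
Scanning left to right for freq == 1:
  Position 0 ('e'): unique! => answer = 0

0


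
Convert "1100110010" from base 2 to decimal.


Input: "1100110010" in base 2
Positional expansion:
  Digit '1' (value 1) x 2^9 = 512
  Digit '1' (value 1) x 2^8 = 256
  Digit '0' (value 0) x 2^7 = 0
  Digit '0' (value 0) x 2^6 = 0
  Digit '1' (value 1) x 2^5 = 32
  Digit '1' (value 1) x 2^4 = 16
  Digit '0' (value 0) x 2^3 = 0
  Digit '0' (value 0) x 2^2 = 0
  Digit '1' (value 1) x 2^1 = 2
  Digit '0' (value 0) x 2^0 = 0
Sum = 818

818


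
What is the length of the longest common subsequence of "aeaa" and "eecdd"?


LCS of "aeaa" and "eecdd"
DP table:
           e    e    c    d    d
      0    0    0    0    0    0
  a   0    0    0    0    0    0
  e   0    1    1    1    1    1
  a   0    1    1    1    1    1
  a   0    1    1    1    1    1
LCS length = dp[4][5] = 1

1


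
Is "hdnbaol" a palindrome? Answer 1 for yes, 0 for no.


Input: hdnbaol
Reversed: loabndh
  Compare pos 0 ('h') with pos 6 ('l'): MISMATCH
  Compare pos 1 ('d') with pos 5 ('o'): MISMATCH
  Compare pos 2 ('n') with pos 4 ('a'): MISMATCH
Result: not a palindrome

0


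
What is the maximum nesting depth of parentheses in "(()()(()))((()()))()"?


Input: "(()()(()))((()()))()"
Tracking depth:
  Position 0 '(': depth becomes 1
  Position 1 '(': depth becomes 2
  Position 2 ')': depth becomes 1
  Position 3 '(': depth becomes 2
  Position 4 ')': depth becomes 1
  Position 5 '(': depth becomes 2
  Position 6 '(': depth becomes 3
  Position 7 ')': depth becomes 2
  Position 8 ')': depth becomes 1
  Position 9 ')': depth becomes 0
  Position 10 '(': depth becomes 1
  Position 11 '(': depth becomes 2
  Position 12 '(': depth becomes 3
  Position 13 ')': depth becomes 2
  Position 14 '(': depth becomes 3
  Position 15 ')': depth becomes 2
  Position 16 ')': depth becomes 1
  Position 17 ')': depth becomes 0
  Position 18 '(': depth becomes 1
  Position 19 ')': depth becomes 0
Maximum depth reached: 3

3
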